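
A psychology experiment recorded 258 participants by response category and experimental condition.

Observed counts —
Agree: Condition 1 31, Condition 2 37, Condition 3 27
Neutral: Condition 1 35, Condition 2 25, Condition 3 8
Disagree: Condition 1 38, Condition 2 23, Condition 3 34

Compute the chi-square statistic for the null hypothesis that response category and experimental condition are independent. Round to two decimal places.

Row totals: 95, 68, 95. Column totals: 104, 85, 69. Grand total N = 258.
Expected counts (row total × column total / N):
  Agree, Condition 1: 95×104/258 = 38.295
  Agree, Condition 2: 95×85/258 = 31.298
  Agree, Condition 3: 95×69/258 = 25.407
  Neutral, Condition 1: 68×104/258 = 27.411
  Neutral, Condition 2: 68×85/258 = 22.403
  Neutral, Condition 3: 68×69/258 = 18.186
  Disagree, Condition 1: 95×104/258 = 38.295
  Disagree, Condition 2: 95×85/258 = 31.298
  Disagree, Condition 3: 95×69/258 = 25.407
Contributions (O − E)²/E:
  (31 − 38.295)²/38.295 = 1.3897
  (37 − 31.298)²/31.298 = 1.0388
  (27 − 25.407)²/25.407 = 0.0999
  (35 − 27.411)²/27.411 = 2.1011
  (25 − 22.403)²/22.403 = 0.3010
  (8 − 18.186)²/18.186 = 5.7052
  (38 − 38.295)²/38.295 = 0.0023
  (23 − 31.298)²/31.298 = 2.2000
  (34 − 25.407)²/25.407 = 2.9063
χ² = 1.3897 + 1.0388 + 0.0999 + 2.1011 + 0.3010 + 5.7052 + 0.0023 + 2.2000 + 2.9063 = 15.74

15.74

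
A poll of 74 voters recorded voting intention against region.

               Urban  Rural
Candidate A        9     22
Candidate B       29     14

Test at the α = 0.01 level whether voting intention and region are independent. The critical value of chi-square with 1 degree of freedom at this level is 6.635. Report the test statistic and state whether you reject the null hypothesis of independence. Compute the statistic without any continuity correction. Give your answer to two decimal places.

Row totals: 31, 43. Column totals: 38, 36. Grand total N = 74.
Expected counts (row total × column total / N):
  Candidate A, Urban: 31×38/74 = 15.919
  Candidate A, Rural: 31×36/74 = 15.081
  Candidate B, Urban: 43×38/74 = 22.081
  Candidate B, Rural: 43×36/74 = 20.919
Contributions (O − E)²/E:
  (9 − 15.919)²/15.919 = 3.0073
  (22 − 15.081)²/15.081 = 3.1744
  (29 − 22.081)²/22.081 = 2.1680
  (14 − 20.919)²/20.919 = 2.2885
χ² = 3.0073 + 3.1744 + 2.1680 + 2.2885 = 10.64
df = (2−1)(2−1) = 1. Since 10.64 > 6.635, reject the null hypothesis of independence at α = 0.01.

10.64; reject H₀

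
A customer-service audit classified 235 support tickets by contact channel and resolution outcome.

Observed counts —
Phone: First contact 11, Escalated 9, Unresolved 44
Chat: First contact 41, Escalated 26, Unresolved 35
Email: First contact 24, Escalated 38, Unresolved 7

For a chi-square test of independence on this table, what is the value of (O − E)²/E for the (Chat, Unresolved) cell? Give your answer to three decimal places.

Row total (Chat) = 102; column total (Unresolved) = 86; N = 235.
Expected count E = 102 × 86 / 235 = 37.3277.
Contribution = (O − E)²/E = (35 − 37.3277)² / 37.3277 = 0.145.

0.145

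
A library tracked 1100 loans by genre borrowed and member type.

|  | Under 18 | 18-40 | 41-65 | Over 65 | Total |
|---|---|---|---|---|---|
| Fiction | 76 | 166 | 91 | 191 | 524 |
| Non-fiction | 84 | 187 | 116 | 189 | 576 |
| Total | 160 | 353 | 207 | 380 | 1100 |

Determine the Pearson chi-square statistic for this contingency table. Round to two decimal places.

2.23

Grand total N = 1100.
Expected counts (row total × column total / N):
  Fiction, Under 18: 524×160/1100 = 76.218
  Fiction, 18-40: 524×353/1100 = 168.156
  Fiction, 41-65: 524×207/1100 = 98.607
  Fiction, Over 65: 524×380/1100 = 181.018
  Non-fiction, Under 18: 576×160/1100 = 83.782
  Non-fiction, 18-40: 576×353/1100 = 184.844
  Non-fiction, 41-65: 576×207/1100 = 108.393
  Non-fiction, Over 65: 576×380/1100 = 198.982
Contributions (O − E)²/E:
  (76 − 76.218)²/76.218 = 0.0006
  (166 − 168.156)²/168.156 = 0.0276
  (91 − 98.607)²/98.607 = 0.5868
  (191 − 181.018)²/181.018 = 0.5504
  (84 − 83.782)²/83.782 = 0.0006
  (187 − 184.844)²/184.844 = 0.0251
  (116 − 108.393)²/108.393 = 0.5339
  (189 − 198.982)²/198.982 = 0.5008
χ² = 0.0006 + 0.0276 + 0.5868 + 0.5504 + 0.0006 + 0.0251 + 0.5339 + 0.5008 = 2.23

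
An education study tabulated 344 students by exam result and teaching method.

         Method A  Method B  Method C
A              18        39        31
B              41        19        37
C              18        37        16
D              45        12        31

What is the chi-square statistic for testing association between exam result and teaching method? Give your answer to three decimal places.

46.117

Row totals: 88, 97, 71, 88. Column totals: 122, 107, 115. Grand total N = 344.
Expected counts (row total × column total / N):
  A, Method A: 88×122/344 = 31.2093
  A, Method B: 88×107/344 = 27.3721
  A, Method C: 88×115/344 = 29.4186
  B, Method A: 97×122/344 = 34.4012
  B, Method B: 97×107/344 = 30.1715
  B, Method C: 97×115/344 = 32.4273
  C, Method A: 71×122/344 = 25.1802
  C, Method B: 71×107/344 = 22.0843
  C, Method C: 71×115/344 = 23.7355
  D, Method A: 88×122/344 = 31.2093
  D, Method B: 88×107/344 = 27.3721
  D, Method C: 88×115/344 = 29.4186
Contributions (O − E)²/E:
  (18 − 31.2093)²/31.2093 = 5.5908
  (39 − 27.3721)²/27.3721 = 4.9396
  (31 − 29.4186)²/29.4186 = 0.0850
  (41 − 34.4012)²/34.4012 = 1.2658
  (19 − 30.1715)²/30.1715 = 4.1364
  (37 − 32.4273)²/32.4273 = 0.6448
  (18 − 25.1802)²/25.1802 = 2.0475
  (37 − 22.0843)²/22.0843 = 10.0740
  (16 − 23.7355)²/23.7355 = 2.5210
  (45 − 31.2093)²/31.2093 = 6.0938
  (12 − 27.3721)²/27.3721 = 8.6329
  (31 − 29.4186)²/29.4186 = 0.0850
χ² = 5.5908 + 4.9396 + 0.0850 + 1.2658 + 4.1364 + 0.6448 + 2.0475 + 10.0740 + 2.5210 + 6.0938 + 8.6329 + 0.0850 = 46.117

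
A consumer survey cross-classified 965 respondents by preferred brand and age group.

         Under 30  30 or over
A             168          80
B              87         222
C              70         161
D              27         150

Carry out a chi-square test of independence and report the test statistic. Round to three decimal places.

Row totals: 248, 309, 231, 177. Column totals: 352, 613. Grand total N = 965.
Expected counts (row total × column total / N):
  A, Under 30: 248×352/965 = 90.4622
  A, 30 or over: 248×613/965 = 157.5378
  B, Under 30: 309×352/965 = 112.7130
  B, 30 or over: 309×613/965 = 196.2870
  C, Under 30: 231×352/965 = 84.2611
  C, 30 or over: 231×613/965 = 146.7389
  D, Under 30: 177×352/965 = 64.5637
  D, 30 or over: 177×613/965 = 112.4363
Contributions (O − E)²/E:
  (168 − 90.4622)²/90.4622 = 66.4599
  (80 − 157.5378)²/157.5378 = 38.1630
  (87 − 112.7130)²/112.7130 = 5.8659
  (222 − 196.2870)²/196.2870 = 3.3683
  (70 − 84.2611)²/84.2611 = 2.4137
  (161 − 146.7389)²/146.7389 = 1.3860
  (27 − 64.5637)²/64.5637 = 21.8549
  (150 − 112.4363)²/112.4363 = 12.5496
χ² = 66.4599 + 38.1630 + 5.8659 + 3.3683 + 2.4137 + 1.3860 + 21.8549 + 12.5496 = 152.061

152.061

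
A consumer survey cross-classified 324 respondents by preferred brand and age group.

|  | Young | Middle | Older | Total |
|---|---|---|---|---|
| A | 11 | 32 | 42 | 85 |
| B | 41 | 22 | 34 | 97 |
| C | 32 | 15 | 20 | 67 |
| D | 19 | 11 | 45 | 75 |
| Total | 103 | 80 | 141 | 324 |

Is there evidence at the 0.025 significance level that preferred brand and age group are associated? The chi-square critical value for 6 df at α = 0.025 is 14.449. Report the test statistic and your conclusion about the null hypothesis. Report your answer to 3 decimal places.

38.176; reject H₀

Grand total N = 324.
Expected counts (row total × column total / N):
  A, Young: 85×103/324 = 27.021605
  A, Middle: 85×80/324 = 20.987654
  A, Older: 85×141/324 = 36.990741
  B, Young: 97×103/324 = 30.836420
  B, Middle: 97×80/324 = 23.950617
  B, Older: 97×141/324 = 42.212963
  C, Young: 67×103/324 = 21.299383
  C, Middle: 67×80/324 = 16.543210
  C, Older: 67×141/324 = 29.157407
  D, Young: 75×103/324 = 23.842593
  D, Middle: 75×80/324 = 18.518519
  D, Older: 75×141/324 = 32.638889
Contributions (O − E)²/E:
  (11 − 27.021605)²/27.021605 = 9.4995
  (32 − 20.987654)²/20.987654 = 5.7782
  (42 − 36.990741)²/36.990741 = 0.6784
  (41 − 30.836420)²/30.836420 = 3.3499
  (22 − 23.950617)²/23.950617 = 0.1589
  (34 − 42.212963)²/42.212963 = 1.5979
  (32 − 21.299383)²/21.299383 = 5.3759
  (15 − 16.543210)²/16.543210 = 0.1440
  (20 − 29.157407)²/29.157407 = 2.8760
  (19 − 23.842593)²/23.842593 = 0.9836
  (11 − 18.518519)²/18.518519 = 3.0525
  (45 − 32.638889)²/32.638889 = 4.6814
χ² = 9.4995 + 5.7782 + 0.6784 + 3.3499 + 0.1589 + 1.5979 + 5.3759 + 0.1440 + 2.8760 + 0.9836 + 3.0525 + 4.6814 = 38.176
df = (4−1)(3−1) = 6. Since 38.176 > 14.449, reject the null hypothesis of independence at α = 0.025.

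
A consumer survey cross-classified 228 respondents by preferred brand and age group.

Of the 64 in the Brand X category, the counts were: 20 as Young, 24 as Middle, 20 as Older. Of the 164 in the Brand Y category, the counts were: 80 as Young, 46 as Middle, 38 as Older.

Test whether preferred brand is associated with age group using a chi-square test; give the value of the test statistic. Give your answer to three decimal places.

Row totals: 64, 164. Column totals: 100, 70, 58. Grand total N = 228.
Expected counts (row total × column total / N):
  Brand X, Young: 64×100/228 = 28.0702
  Brand X, Middle: 64×70/228 = 19.6491
  Brand X, Older: 64×58/228 = 16.2807
  Brand Y, Young: 164×100/228 = 71.9298
  Brand Y, Middle: 164×70/228 = 50.3509
  Brand Y, Older: 164×58/228 = 41.7193
Contributions (O − E)²/E:
  (20 − 28.0702)²/28.0702 = 2.3202
  (24 − 19.6491)²/19.6491 = 0.9634
  (20 − 16.2807)²/16.2807 = 0.8497
  (80 − 71.9298)²/71.9298 = 0.9054
  (46 − 50.3509)²/50.3509 = 0.3760
  (38 − 41.7193)²/41.7193 = 0.3316
χ² = 2.3202 + 0.9634 + 0.8497 + 0.9054 + 0.3760 + 0.3316 = 5.746

5.746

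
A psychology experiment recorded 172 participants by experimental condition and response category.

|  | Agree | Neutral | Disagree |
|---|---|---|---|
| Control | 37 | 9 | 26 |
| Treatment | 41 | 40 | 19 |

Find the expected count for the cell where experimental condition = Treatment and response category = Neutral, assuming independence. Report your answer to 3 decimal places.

Row total (Treatment) = 100; column total (Neutral) = 49; grand total N = 172.
Expected count = (row total × column total) / N = 100 × 49 / 172 = 28.488.

28.488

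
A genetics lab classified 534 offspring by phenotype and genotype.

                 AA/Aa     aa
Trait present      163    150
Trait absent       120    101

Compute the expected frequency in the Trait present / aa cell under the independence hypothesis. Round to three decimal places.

147.122

Row total (Trait present) = 313; column total (aa) = 251; grand total N = 534.
Expected count = (row total × column total) / N = 313 × 251 / 534 = 147.122.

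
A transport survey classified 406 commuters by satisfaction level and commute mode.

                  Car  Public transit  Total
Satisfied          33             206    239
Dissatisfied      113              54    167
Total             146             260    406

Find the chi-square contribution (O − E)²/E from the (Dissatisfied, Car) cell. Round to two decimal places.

46.68

Row total (Dissatisfied) = 167; column total (Car) = 146; N = 406.
Expected count E = 167 × 146 / 406 = 60.054.
Contribution = (O − E)²/E = (113 − 60.054)² / 60.054 = 46.68.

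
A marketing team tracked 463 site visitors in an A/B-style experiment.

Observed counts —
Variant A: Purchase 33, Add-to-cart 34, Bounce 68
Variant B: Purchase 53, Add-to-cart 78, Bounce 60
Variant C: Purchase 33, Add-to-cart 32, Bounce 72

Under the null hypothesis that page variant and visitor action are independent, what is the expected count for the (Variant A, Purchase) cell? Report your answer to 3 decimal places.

34.698

Row total (Variant A) = 135; column total (Purchase) = 119; grand total N = 463.
Expected count = (row total × column total) / N = 135 × 119 / 463 = 34.698.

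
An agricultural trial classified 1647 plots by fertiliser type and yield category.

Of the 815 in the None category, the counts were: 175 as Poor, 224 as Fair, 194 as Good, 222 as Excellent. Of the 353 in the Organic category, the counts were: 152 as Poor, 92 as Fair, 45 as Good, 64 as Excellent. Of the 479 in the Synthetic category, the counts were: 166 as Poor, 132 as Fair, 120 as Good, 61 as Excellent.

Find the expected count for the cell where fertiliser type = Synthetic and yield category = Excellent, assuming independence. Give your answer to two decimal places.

100.92

Row total (Synthetic) = 479; column total (Excellent) = 347; grand total N = 1647.
Expected count = (row total × column total) / N = 479 × 347 / 1647 = 100.92.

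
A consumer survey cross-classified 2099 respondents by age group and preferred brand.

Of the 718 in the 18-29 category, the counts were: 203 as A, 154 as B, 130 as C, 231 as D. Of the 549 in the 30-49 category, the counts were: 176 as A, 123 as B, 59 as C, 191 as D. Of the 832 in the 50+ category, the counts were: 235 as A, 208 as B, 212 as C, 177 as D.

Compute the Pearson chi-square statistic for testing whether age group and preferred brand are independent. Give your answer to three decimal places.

Row totals: 718, 549, 832. Column totals: 614, 485, 401, 599. Grand total N = 2099.
Expected counts (row total × column total / N):
  18-29, A: 718×614/2099 = 210.0295
  18-29, B: 718×485/2099 = 165.9028
  18-29, C: 718×401/2099 = 137.1691
  18-29, D: 718×599/2099 = 204.8985
  30-49, A: 549×614/2099 = 160.5936
  30-49, B: 549×485/2099 = 126.8533
  30-49, C: 549×401/2099 = 104.8828
  30-49, D: 549×599/2099 = 156.6703
  50+, A: 832×614/2099 = 243.3768
  50+, B: 832×485/2099 = 192.2439
  50+, C: 832×401/2099 = 158.9481
  50+, D: 832×599/2099 = 237.4312
Contributions (O − E)²/E:
  (203 − 210.0295)²/210.0295 = 0.2353
  (154 − 165.9028)²/165.9028 = 0.8540
  (130 − 137.1691)²/137.1691 = 0.3747
  (231 − 204.8985)²/204.8985 = 3.3250
  (176 − 160.5936)²/160.5936 = 1.4780
  (123 − 126.8533)²/126.8533 = 0.1170
  (59 − 104.8828)²/104.8828 = 20.0722
  (191 − 156.6703)²/156.6703 = 7.5223
  (235 − 243.3768)²/243.3768 = 0.2883
  (208 − 192.2439)²/192.2439 = 1.2914
  (212 − 158.9481)²/158.9481 = 17.7071
  (177 − 237.4312)²/237.4312 = 15.3810
χ² = 0.2353 + 0.8540 + 0.3747 + 3.3250 + 1.4780 + 0.1170 + 20.0722 + 7.5223 + 0.2883 + 1.2914 + 17.7071 + 15.3810 = 68.646

68.646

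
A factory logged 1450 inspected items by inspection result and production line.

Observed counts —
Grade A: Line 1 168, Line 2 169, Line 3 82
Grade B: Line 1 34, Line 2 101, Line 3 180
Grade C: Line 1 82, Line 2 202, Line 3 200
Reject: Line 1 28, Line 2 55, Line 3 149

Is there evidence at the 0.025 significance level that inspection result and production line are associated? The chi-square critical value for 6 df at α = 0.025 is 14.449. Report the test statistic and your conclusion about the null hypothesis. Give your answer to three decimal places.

Row totals: 419, 315, 484, 232. Column totals: 312, 527, 611. Grand total N = 1450.
Expected counts (row total × column total / N):
  Grade A, Line 1: 419×312/1450 = 90.1572
  Grade A, Line 2: 419×527/1450 = 152.2848
  Grade A, Line 3: 419×611/1450 = 176.5579
  Grade B, Line 1: 315×312/1450 = 67.7793
  Grade B, Line 2: 315×527/1450 = 114.4862
  Grade B, Line 3: 315×611/1450 = 132.7345
  Grade C, Line 1: 484×312/1450 = 104.1434
  Grade C, Line 2: 484×527/1450 = 175.9090
  Grade C, Line 3: 484×611/1450 = 203.9476
  Reject, Line 1: 232×312/1450 = 49.9200
  Reject, Line 2: 232×527/1450 = 84.3200
  Reject, Line 3: 232×611/1450 = 97.7600
Contributions (O − E)²/E:
  (168 − 90.1572)²/90.1572 = 67.2104
  (169 − 152.2848)²/152.2848 = 1.8347
  (82 − 176.5579)²/176.5579 = 50.6417
  (34 − 67.7793)²/67.7793 = 16.8347
  (101 − 114.4862)²/114.4862 = 1.5886
  (180 − 132.7345)²/132.7345 = 16.8308
  (82 − 104.1434)²/104.1434 = 4.7082
  (202 − 175.9090)²/175.9090 = 3.8698
  (200 − 203.9476)²/203.9476 = 0.0764
  (28 − 49.9200)²/49.9200 = 9.6251
  (55 − 84.3200)²/84.3200 = 10.1952
  (149 − 97.7600)²/97.7600 = 26.8570
χ² = 67.2104 + 1.8347 + 50.6417 + 16.8347 + 1.5886 + 16.8308 + 4.7082 + 3.8698 + 0.0764 + 9.6251 + 10.1952 + 26.8570 = 210.273
df = (4−1)(3−1) = 6. Since 210.273 > 14.449, reject the null hypothesis of independence at α = 0.025.

210.273; reject H₀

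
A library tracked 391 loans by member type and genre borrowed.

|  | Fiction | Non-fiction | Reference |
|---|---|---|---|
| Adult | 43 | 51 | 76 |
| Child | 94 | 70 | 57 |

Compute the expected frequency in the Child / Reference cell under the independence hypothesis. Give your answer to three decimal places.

Row total (Child) = 221; column total (Reference) = 133; grand total N = 391.
Expected count = (row total × column total) / N = 221 × 133 / 391 = 75.174.

75.174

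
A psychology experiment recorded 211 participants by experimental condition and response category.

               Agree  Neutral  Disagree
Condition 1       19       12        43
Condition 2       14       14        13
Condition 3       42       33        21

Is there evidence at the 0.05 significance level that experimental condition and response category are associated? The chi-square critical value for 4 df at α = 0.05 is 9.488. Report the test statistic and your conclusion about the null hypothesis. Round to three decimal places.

24.845; reject H₀

Row totals: 74, 41, 96. Column totals: 75, 59, 77. Grand total N = 211.
Expected counts (row total × column total / N):
  Condition 1, Agree: 74×75/211 = 26.3033
  Condition 1, Neutral: 74×59/211 = 20.6919
  Condition 1, Disagree: 74×77/211 = 27.0047
  Condition 2, Agree: 41×75/211 = 14.5735
  Condition 2, Neutral: 41×59/211 = 11.4645
  Condition 2, Disagree: 41×77/211 = 14.9621
  Condition 3, Agree: 96×75/211 = 34.1232
  Condition 3, Neutral: 96×59/211 = 26.8436
  Condition 3, Disagree: 96×77/211 = 35.0332
Contributions (O − E)²/E:
  (19 − 26.3033)²/26.3033 = 2.0278
  (12 − 20.6919)²/20.6919 = 3.6511
  (43 − 27.0047)²/27.0047 = 9.4743
  (14 − 14.5735)²/14.5735 = 0.0226
  (14 − 11.4645)²/11.4645 = 0.5608
  (13 − 14.9621)²/14.9621 = 0.2573
  (42 − 34.1232)²/34.1232 = 1.8182
  (33 − 26.8436)²/26.8436 = 1.4119
  (21 − 35.0332)²/35.0332 = 5.6213
χ² = 2.0278 + 3.6511 + 9.4743 + 0.0226 + 0.5608 + 0.2573 + 1.8182 + 1.4119 + 5.6213 = 24.845
df = (3−1)(3−1) = 4. Since 24.845 > 9.488, reject the null hypothesis of independence at α = 0.05.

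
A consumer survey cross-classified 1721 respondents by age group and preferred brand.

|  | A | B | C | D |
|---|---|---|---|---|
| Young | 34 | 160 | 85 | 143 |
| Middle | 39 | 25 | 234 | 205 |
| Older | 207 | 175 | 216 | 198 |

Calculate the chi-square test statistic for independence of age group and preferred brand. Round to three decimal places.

Row totals: 422, 503, 796. Column totals: 280, 360, 535, 546. Grand total N = 1721.
Expected counts (row total × column total / N):
  Young, A: 422×280/1721 = 68.65776
  Young, B: 422×360/1721 = 88.27426
  Young, C: 422×535/1721 = 131.18536
  Young, D: 422×546/1721 = 133.88263
  Middle, A: 503×280/1721 = 81.83614
  Middle, B: 503×360/1721 = 105.21790
  Middle, C: 503×535/1721 = 156.36549
  Middle, D: 503×546/1721 = 159.58048
  Older, A: 796×280/1721 = 129.50610
  Older, B: 796×360/1721 = 166.50784
  Older, C: 796×535/1721 = 247.44916
  Older, D: 796×546/1721 = 252.53690
Contributions (O − E)²/E:
  (34 − 68.65776)²/68.65776 = 17.4949
  (160 − 88.27426)²/88.27426 = 58.2795
  (85 − 131.18536)²/131.18536 = 16.2601
  (143 − 133.88263)²/133.88263 = 0.6209
  (39 − 81.83614)²/81.83614 = 22.4221
  (25 − 105.21790)²/105.21790 = 61.1580
  (234 − 156.36549)²/156.36549 = 38.5451
  (205 − 159.58048)²/159.58048 = 12.9272
  (207 − 129.50610)²/129.50610 = 46.3708
  (175 − 166.50784)²/166.50784 = 0.4331
  (216 − 247.44916)²/247.44916 = 3.9970
  (198 − 252.53690)²/252.53690 = 11.7776
χ² = 17.4949 + 58.2795 + 16.2601 + 0.6209 + 22.4221 + 61.1580 + 38.5451 + 12.9272 + 46.3708 + 0.4331 + 3.9970 + 11.7776 = 290.286

290.286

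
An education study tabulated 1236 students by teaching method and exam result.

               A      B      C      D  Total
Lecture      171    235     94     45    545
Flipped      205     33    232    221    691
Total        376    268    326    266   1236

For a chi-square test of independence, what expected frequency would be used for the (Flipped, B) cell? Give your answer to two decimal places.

149.83

Row total (Flipped) = 691; column total (B) = 268; grand total N = 1236.
Expected count = (row total × column total) / N = 691 × 268 / 1236 = 149.83.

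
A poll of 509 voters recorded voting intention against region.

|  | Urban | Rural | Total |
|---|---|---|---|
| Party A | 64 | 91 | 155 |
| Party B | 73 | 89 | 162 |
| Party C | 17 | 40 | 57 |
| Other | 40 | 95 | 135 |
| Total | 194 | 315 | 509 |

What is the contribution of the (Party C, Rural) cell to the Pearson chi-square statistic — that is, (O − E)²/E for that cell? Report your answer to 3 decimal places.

0.633

Row total (Party C) = 57; column total (Rural) = 315; N = 509.
Expected count E = 57 × 315 / 509 = 35.2750.
Contribution = (O − E)²/E = (40 − 35.2750)² / 35.2750 = 0.633.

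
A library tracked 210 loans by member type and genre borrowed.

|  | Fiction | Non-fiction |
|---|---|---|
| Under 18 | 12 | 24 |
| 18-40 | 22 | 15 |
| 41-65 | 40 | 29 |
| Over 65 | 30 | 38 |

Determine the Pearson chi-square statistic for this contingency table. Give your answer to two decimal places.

8.00

Row totals: 36, 37, 69, 68. Column totals: 104, 106. Grand total N = 210.
Expected counts (row total × column total / N):
  Under 18, Fiction: 36×104/210 = 17.829
  Under 18, Non-fiction: 36×106/210 = 18.171
  18-40, Fiction: 37×104/210 = 18.324
  18-40, Non-fiction: 37×106/210 = 18.676
  41-65, Fiction: 69×104/210 = 34.171
  41-65, Non-fiction: 69×106/210 = 34.829
  Over 65, Fiction: 68×104/210 = 33.676
  Over 65, Non-fiction: 68×106/210 = 34.324
Contributions (O − E)²/E:
  (12 − 17.829)²/17.829 = 1.9057
  (24 − 18.171)²/18.171 = 1.8699
  (22 − 18.324)²/18.324 = 0.7374
  (15 − 18.676)²/18.676 = 0.7235
  (40 − 34.171)²/34.171 = 0.9943
  (29 − 34.829)²/34.829 = 0.9755
  (30 − 33.676)²/33.676 = 0.4013
  (38 − 34.324)²/34.324 = 0.3937
χ² = 1.9057 + 1.8699 + 0.7374 + 0.7235 + 0.9943 + 0.9755 + 0.4013 + 0.3937 = 8.00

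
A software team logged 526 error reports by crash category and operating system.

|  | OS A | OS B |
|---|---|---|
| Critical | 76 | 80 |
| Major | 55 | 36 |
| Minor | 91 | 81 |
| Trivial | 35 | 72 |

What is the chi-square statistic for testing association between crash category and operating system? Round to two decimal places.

17.18

Row totals: 156, 91, 172, 107. Column totals: 257, 269. Grand total N = 526.
Expected counts (row total × column total / N):
  Critical, OS A: 156×257/526 = 76.221
  Critical, OS B: 156×269/526 = 79.779
  Major, OS A: 91×257/526 = 44.462
  Major, OS B: 91×269/526 = 46.538
  Minor, OS A: 172×257/526 = 84.038
  Minor, OS B: 172×269/526 = 87.962
  Trivial, OS A: 107×257/526 = 52.279
  Trivial, OS B: 107×269/526 = 54.721
Contributions (O − E)²/E:
  (76 − 76.221)²/76.221 = 0.0006
  (80 − 79.779)²/79.779 = 0.0006
  (55 − 44.462)²/44.462 = 2.4976
  (36 − 46.538)²/46.538 = 2.3862
  (91 − 84.038)²/84.038 = 0.5768
  (81 − 87.962)²/87.962 = 0.5510
  (35 − 52.279)²/52.279 = 5.7110
  (72 − 54.721)²/54.721 = 5.4561
χ² = 0.0006 + 0.0006 + 2.4976 + 2.3862 + 0.5768 + 0.5510 + 5.7110 + 5.4561 = 17.18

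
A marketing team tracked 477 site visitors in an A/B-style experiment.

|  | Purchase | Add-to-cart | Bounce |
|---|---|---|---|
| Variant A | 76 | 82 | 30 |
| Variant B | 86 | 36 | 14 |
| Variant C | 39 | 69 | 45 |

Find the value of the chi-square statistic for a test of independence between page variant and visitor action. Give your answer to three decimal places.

Row totals: 188, 136, 153. Column totals: 201, 187, 89. Grand total N = 477.
Expected counts (row total × column total / N):
  Variant A, Purchase: 188×201/477 = 79.2201
  Variant A, Add-to-cart: 188×187/477 = 73.7023
  Variant A, Bounce: 188×89/477 = 35.0776
  Variant B, Purchase: 136×201/477 = 57.3082
  Variant B, Add-to-cart: 136×187/477 = 53.3166
  Variant B, Bounce: 136×89/477 = 25.3753
  Variant C, Purchase: 153×201/477 = 64.4717
  Variant C, Add-to-cart: 153×187/477 = 59.9811
  Variant C, Bounce: 153×89/477 = 28.5472
Contributions (O − E)²/E:
  (76 − 79.2201)²/79.2201 = 0.1309
  (82 − 73.7023)²/73.7023 = 0.9342
  (30 − 35.0776)²/35.0776 = 0.7350
  (86 − 57.3082)²/57.3082 = 14.3648
  (36 − 53.3166)²/53.3166 = 5.6242
  (14 − 25.3753)²/25.3753 = 5.0993
  (39 − 64.4717)²/64.4717 = 10.0634
  (69 − 59.9811)²/59.9811 = 1.3561
  (45 − 28.5472)²/28.5472 = 9.4824
χ² = 0.1309 + 0.9342 + 0.7350 + 14.3648 + 5.6242 + 5.0993 + 10.0634 + 1.3561 + 9.4824 = 47.790

47.790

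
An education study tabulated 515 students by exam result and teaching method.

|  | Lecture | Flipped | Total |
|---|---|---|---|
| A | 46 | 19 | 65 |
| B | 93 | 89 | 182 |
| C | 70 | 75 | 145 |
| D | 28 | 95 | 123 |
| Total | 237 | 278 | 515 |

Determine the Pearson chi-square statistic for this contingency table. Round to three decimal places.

44.993

Grand total N = 515.
Expected counts (row total × column total / N):
  A, Lecture: 65×237/515 = 29.9126
  A, Flipped: 65×278/515 = 35.0874
  B, Lecture: 182×237/515 = 83.7553
  B, Flipped: 182×278/515 = 98.2447
  C, Lecture: 145×237/515 = 66.7282
  C, Flipped: 145×278/515 = 78.2718
  D, Lecture: 123×237/515 = 56.6039
  D, Flipped: 123×278/515 = 66.3961
Contributions (O − E)²/E:
  (46 − 29.9126)²/29.9126 = 8.6520
  (19 − 35.0874)²/35.0874 = 7.3760
  (93 − 83.7553)²/83.7553 = 1.0204
  (89 − 98.2447)²/98.2447 = 0.8699
  (70 − 66.7282)²/66.7282 = 0.1604
  (75 − 78.2718)²/78.2718 = 0.1368
  (28 − 56.6039)²/56.6039 = 14.4545
  (95 − 66.3961)²/66.3961 = 12.3228
χ² = 8.6520 + 7.3760 + 1.0204 + 0.8699 + 0.1604 + 0.1368 + 14.4545 + 12.3228 = 44.993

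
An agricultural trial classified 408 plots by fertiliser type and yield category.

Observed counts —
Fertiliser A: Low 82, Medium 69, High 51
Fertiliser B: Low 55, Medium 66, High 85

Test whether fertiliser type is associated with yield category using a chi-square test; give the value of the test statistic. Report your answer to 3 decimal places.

Row totals: 202, 206. Column totals: 137, 135, 136. Grand total N = 408.
Expected counts (row total × column total / N):
  Fertiliser A, Low: 202×137/408 = 67.8284
  Fertiliser A, Medium: 202×135/408 = 66.8382
  Fertiliser A, High: 202×136/408 = 67.3333
  Fertiliser B, Low: 206×137/408 = 69.1716
  Fertiliser B, Medium: 206×135/408 = 68.1618
  Fertiliser B, High: 206×136/408 = 68.6667
Contributions (O − E)²/E:
  (82 − 67.8284)²/67.8284 = 2.9609
  (69 − 66.8382)²/66.8382 = 0.0699
  (51 − 67.3333)²/67.3333 = 3.9620
  (55 − 69.1716)²/69.1716 = 2.9034
  (66 − 68.1618)²/68.1618 = 0.0686
  (85 − 68.6667)²/68.6667 = 3.8851
χ² = 2.9609 + 0.0699 + 3.9620 + 2.9034 + 0.0686 + 3.8851 = 13.850

13.850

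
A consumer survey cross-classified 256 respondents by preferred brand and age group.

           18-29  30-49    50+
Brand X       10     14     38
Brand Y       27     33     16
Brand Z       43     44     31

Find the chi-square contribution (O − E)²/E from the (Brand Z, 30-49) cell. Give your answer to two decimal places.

Row total (Brand Z) = 118; column total (30-49) = 91; N = 256.
Expected count E = 118 × 91 / 256 = 41.945.
Contribution = (O − E)²/E = (44 − 41.945)² / 41.945 = 0.10.

0.10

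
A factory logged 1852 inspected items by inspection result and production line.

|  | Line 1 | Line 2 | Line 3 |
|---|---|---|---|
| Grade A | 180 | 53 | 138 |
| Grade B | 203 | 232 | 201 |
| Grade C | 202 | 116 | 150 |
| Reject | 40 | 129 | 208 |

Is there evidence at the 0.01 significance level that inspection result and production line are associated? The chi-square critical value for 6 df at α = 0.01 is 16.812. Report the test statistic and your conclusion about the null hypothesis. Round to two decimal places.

184.45; reject H₀

Row totals: 371, 636, 468, 377. Column totals: 625, 530, 697. Grand total N = 1852.
Expected counts (row total × column total / N):
  Grade A, Line 1: 371×625/1852 = 125.202
  Grade A, Line 2: 371×530/1852 = 106.172
  Grade A, Line 3: 371×697/1852 = 139.626
  Grade B, Line 1: 636×625/1852 = 214.633
  Grade B, Line 2: 636×530/1852 = 182.009
  Grade B, Line 3: 636×697/1852 = 239.359
  Grade C, Line 1: 468×625/1852 = 157.937
  Grade C, Line 2: 468×530/1852 = 133.931
  Grade C, Line 3: 468×697/1852 = 176.132
  Reject, Line 1: 377×625/1852 = 127.227
  Reject, Line 2: 377×530/1852 = 107.889
  Reject, Line 3: 377×697/1852 = 141.884
Contributions (O − E)²/E:
  (180 − 125.202)²/125.202 = 23.9838
  (53 − 106.172)²/106.172 = 26.6291
  (138 − 139.626)²/139.626 = 0.0189
  (203 − 214.633)²/214.633 = 0.6305
  (232 − 182.009)²/182.009 = 13.7306
  (201 − 239.359)²/239.359 = 6.1473
  (202 − 157.937)²/157.937 = 12.2932
  (116 − 133.931)²/133.931 = 2.4006
  (150 − 176.132)²/176.132 = 3.8771
  (40 − 127.227)²/127.227 = 59.8029
  (129 − 107.889)²/107.889 = 4.1309
  (208 − 141.884)²/141.884 = 30.8092
χ² = 23.9838 + 26.6291 + 0.0189 + 0.6305 + 13.7306 + 6.1473 + 12.2932 + 2.4006 + 3.8771 + 59.8029 + 4.1309 + 30.8092 = 184.45
df = (4−1)(3−1) = 6. Since 184.45 > 16.812, reject the null hypothesis of independence at α = 0.01.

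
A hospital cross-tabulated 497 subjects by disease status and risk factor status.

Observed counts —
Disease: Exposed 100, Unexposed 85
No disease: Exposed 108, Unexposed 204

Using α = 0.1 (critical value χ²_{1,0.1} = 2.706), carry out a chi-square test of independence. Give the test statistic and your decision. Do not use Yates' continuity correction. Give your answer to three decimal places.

18.032; reject H₀

Row totals: 185, 312. Column totals: 208, 289. Grand total N = 497.
Expected counts (row total × column total / N):
  Disease, Exposed: 185×208/497 = 77.42455
  Disease, Unexposed: 185×289/497 = 107.57545
  No disease, Exposed: 312×208/497 = 130.57545
  No disease, Unexposed: 312×289/497 = 181.42455
Contributions (O − E)²/E:
  (100 − 77.42455)²/77.42455 = 6.5825
  (85 − 107.57545)²/107.57545 = 4.7376
  (108 − 130.57545)²/130.57545 = 3.9031
  (204 − 181.42455)²/181.42455 = 2.8092
χ² = 6.5825 + 4.7376 + 3.9031 + 2.8092 = 18.032
df = (2−1)(2−1) = 1. Since 18.032 > 2.706, reject the null hypothesis of independence at α = 0.1.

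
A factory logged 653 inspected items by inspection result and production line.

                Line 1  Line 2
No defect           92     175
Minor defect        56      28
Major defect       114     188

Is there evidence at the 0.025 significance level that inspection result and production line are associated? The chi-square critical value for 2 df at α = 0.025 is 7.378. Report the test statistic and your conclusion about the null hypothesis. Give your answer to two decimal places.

28.91; reject H₀

Row totals: 267, 84, 302. Column totals: 262, 391. Grand total N = 653.
Expected counts (row total × column total / N):
  No defect, Line 1: 267×262/653 = 107.127
  No defect, Line 2: 267×391/653 = 159.873
  Minor defect, Line 1: 84×262/653 = 33.703
  Minor defect, Line 2: 84×391/653 = 50.297
  Major defect, Line 1: 302×262/653 = 121.170
  Major defect, Line 2: 302×391/653 = 180.830
Contributions (O − E)²/E:
  (92 − 107.127)²/107.127 = 2.1360
  (175 − 159.873)²/159.873 = 1.4313
  (56 − 33.703)²/33.703 = 14.7511
  (28 − 50.297)²/50.297 = 9.8844
  (114 − 121.170)²/121.170 = 0.4243
  (188 − 180.830)²/180.830 = 0.2843
χ² = 2.1360 + 1.4313 + 14.7511 + 9.8844 + 0.4243 + 0.2843 = 28.91
df = (3−1)(2−1) = 2. Since 28.91 > 7.378, reject the null hypothesis of independence at α = 0.025.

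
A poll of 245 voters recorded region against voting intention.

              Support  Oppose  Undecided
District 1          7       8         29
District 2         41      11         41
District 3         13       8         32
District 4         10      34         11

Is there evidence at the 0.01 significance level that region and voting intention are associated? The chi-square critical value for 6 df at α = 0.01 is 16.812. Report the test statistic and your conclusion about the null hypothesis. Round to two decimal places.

Row totals: 44, 93, 53, 55. Column totals: 71, 61, 113. Grand total N = 245.
Expected counts (row total × column total / N):
  District 1, Support: 44×71/245 = 12.7510
  District 1, Oppose: 44×61/245 = 10.9551
  District 1, Undecided: 44×113/245 = 20.2939
  District 2, Support: 93×71/245 = 26.9510
  District 2, Oppose: 93×61/245 = 23.1551
  District 2, Undecided: 93×113/245 = 42.8939
  District 3, Support: 53×71/245 = 15.3592
  District 3, Oppose: 53×61/245 = 13.1959
  District 3, Undecided: 53×113/245 = 24.4449
  District 4, Support: 55×71/245 = 15.9388
  District 4, Oppose: 55×61/245 = 13.6939
  District 4, Undecided: 55×113/245 = 25.3673
Contributions (O − E)²/E:
  (7 − 12.7510)²/12.7510 = 2.5938
  (8 − 10.9551)²/10.9551 = 0.7971
  (29 − 20.2939)²/20.2939 = 3.7349
  (41 − 26.9510)²/26.9510 = 7.3235
  (11 − 23.1551)²/23.1551 = 6.3807
  (41 − 42.8939)²/42.8939 = 0.0836
  (13 − 15.3592)²/15.3592 = 0.3624
  (8 − 13.1959)²/13.1959 = 2.0459
  (32 − 24.4449)²/24.4449 = 2.3350
  (10 − 15.9388)²/15.9388 = 2.2128
  (34 − 13.6939)²/13.6939 = 30.1110
  (11 − 25.3673)²/25.3673 = 8.1372
χ² = 2.5938 + 0.7971 + 3.7349 + 7.3235 + 6.3807 + 0.0836 + 0.3624 + 2.0459 + 2.3350 + 2.2128 + 30.1110 + 8.1372 = 66.12
df = (4−1)(3−1) = 6. Since 66.12 > 16.812, reject the null hypothesis of independence at α = 0.01.

66.12; reject H₀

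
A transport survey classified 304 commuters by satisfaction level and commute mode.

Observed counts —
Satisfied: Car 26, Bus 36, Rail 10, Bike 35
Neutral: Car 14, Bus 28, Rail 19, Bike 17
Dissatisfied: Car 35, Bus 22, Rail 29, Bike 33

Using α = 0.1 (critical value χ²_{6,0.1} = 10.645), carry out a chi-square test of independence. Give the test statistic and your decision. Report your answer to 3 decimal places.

Row totals: 107, 78, 119. Column totals: 75, 86, 58, 85. Grand total N = 304.
Expected counts (row total × column total / N):
  Satisfied, Car: 107×75/304 = 26.3980
  Satisfied, Bus: 107×86/304 = 30.2697
  Satisfied, Rail: 107×58/304 = 20.4145
  Satisfied, Bike: 107×85/304 = 29.9178
  Neutral, Car: 78×75/304 = 19.2434
  Neutral, Bus: 78×86/304 = 22.0658
  Neutral, Rail: 78×58/304 = 14.8816
  Neutral, Bike: 78×85/304 = 21.8092
  Dissatisfied, Car: 119×75/304 = 29.3586
  Dissatisfied, Bus: 119×86/304 = 33.6645
  Dissatisfied, Rail: 119×58/304 = 22.7039
  Dissatisfied, Bike: 119×85/304 = 33.2730
Contributions (O − E)²/E:
  (26 − 26.3980)²/26.3980 = 0.0060
  (36 − 30.2697)²/30.2697 = 1.0848
  (10 − 20.4145)²/20.4145 = 5.3130
  (35 − 29.9178)²/29.9178 = 0.8633
  (14 − 19.2434)²/19.2434 = 1.4287
  (28 − 22.0658)²/22.0658 = 1.5959
  (19 − 14.8816)²/14.8816 = 1.1397
  (17 − 21.8092)²/21.8092 = 1.0605
  (35 − 29.3586)²/29.3586 = 1.0840
  (22 − 33.6645)²/33.6645 = 4.0417
  (29 − 22.7039)²/22.7039 = 1.7460
  (33 − 33.2730)²/33.2730 = 0.0022
χ² = 0.0060 + 1.0848 + 5.3130 + 0.8633 + 1.4287 + 1.5959 + 1.1397 + 1.0605 + 1.0840 + 4.0417 + 1.7460 + 0.0022 = 19.366
df = (3−1)(4−1) = 6. Since 19.366 > 10.645, reject the null hypothesis of independence at α = 0.1.

19.366; reject H₀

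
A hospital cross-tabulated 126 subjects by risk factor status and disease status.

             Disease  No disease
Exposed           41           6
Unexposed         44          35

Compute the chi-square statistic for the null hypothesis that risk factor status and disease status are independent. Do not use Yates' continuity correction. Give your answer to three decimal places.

13.352

Row totals: 47, 79. Column totals: 85, 41. Grand total N = 126.
Expected counts (row total × column total / N):
  Exposed, Disease: 47×85/126 = 31.70635
  Exposed, No disease: 47×41/126 = 15.29365
  Unexposed, Disease: 79×85/126 = 53.29365
  Unexposed, No disease: 79×41/126 = 25.70635
Contributions (O − E)²/E:
  (41 − 31.70635)²/31.70635 = 2.7241
  (6 − 15.29365)²/15.29365 = 5.6476
  (44 − 53.29365)²/53.29365 = 1.6207
  (35 − 25.70635)²/25.70635 = 3.3599
χ² = 2.7241 + 5.6476 + 1.6207 + 3.3599 = 13.352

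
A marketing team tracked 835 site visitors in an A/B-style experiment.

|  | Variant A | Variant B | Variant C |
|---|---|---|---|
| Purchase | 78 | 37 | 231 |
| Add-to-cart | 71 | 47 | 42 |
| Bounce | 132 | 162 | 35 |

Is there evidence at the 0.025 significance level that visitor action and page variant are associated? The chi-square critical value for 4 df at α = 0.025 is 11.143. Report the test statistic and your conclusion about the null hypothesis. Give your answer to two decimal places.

Row totals: 346, 160, 329. Column totals: 281, 246, 308. Grand total N = 835.
Expected counts (row total × column total / N):
  Purchase, Variant A: 346×281/835 = 116.438
  Purchase, Variant B: 346×246/835 = 101.935
  Purchase, Variant C: 346×308/835 = 127.626
  Add-to-cart, Variant A: 160×281/835 = 53.844
  Add-to-cart, Variant B: 160×246/835 = 47.138
  Add-to-cart, Variant C: 160×308/835 = 59.018
  Bounce, Variant A: 329×281/835 = 110.717
  Bounce, Variant B: 329×246/835 = 96.927
  Bounce, Variant C: 329×308/835 = 121.356
Contributions (O − E)²/E:
  (78 − 116.438)²/116.438 = 12.6890
  (37 − 101.935)²/101.935 = 41.3651
  (231 − 127.626)²/127.626 = 83.7305
  (71 − 53.844)²/53.844 = 5.4663
  (47 − 47.138)²/47.138 = 0.0004
  (42 − 59.018)²/59.018 = 4.9072
  (132 − 110.717)²/110.717 = 4.0912
  (162 − 96.927)²/96.927 = 43.6875
  (35 − 121.356)²/121.356 = 61.4503
χ² = 12.6890 + 41.3651 + 83.7305 + 5.4663 + 0.0004 + 4.9072 + 4.0912 + 43.6875 + 61.4503 = 257.39
df = (3−1)(3−1) = 4. Since 257.39 > 11.143, reject the null hypothesis of independence at α = 0.025.

257.39; reject H₀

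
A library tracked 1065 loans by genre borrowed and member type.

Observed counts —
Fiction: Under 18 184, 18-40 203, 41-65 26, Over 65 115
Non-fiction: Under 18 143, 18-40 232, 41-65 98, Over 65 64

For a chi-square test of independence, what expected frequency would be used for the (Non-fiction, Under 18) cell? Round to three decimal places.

164.882

Row total (Non-fiction) = 537; column total (Under 18) = 327; grand total N = 1065.
Expected count = (row total × column total) / N = 537 × 327 / 1065 = 164.882.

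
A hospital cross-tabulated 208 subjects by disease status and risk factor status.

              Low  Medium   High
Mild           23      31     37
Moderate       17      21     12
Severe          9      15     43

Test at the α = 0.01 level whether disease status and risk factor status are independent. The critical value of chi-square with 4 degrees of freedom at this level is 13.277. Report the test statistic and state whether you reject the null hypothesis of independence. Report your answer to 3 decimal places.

19.852; reject H₀

Row totals: 91, 50, 67. Column totals: 49, 67, 92. Grand total N = 208.
Expected counts (row total × column total / N):
  Mild, Low: 91×49/208 = 21.4375
  Mild, Medium: 91×67/208 = 29.3125
  Mild, High: 91×92/208 = 40.2500
  Moderate, Low: 50×49/208 = 11.7788
  Moderate, Medium: 50×67/208 = 16.1058
  Moderate, High: 50×92/208 = 22.1154
  Severe, Low: 67×49/208 = 15.7837
  Severe, Medium: 67×67/208 = 21.5817
  Severe, High: 67×92/208 = 29.6346
Contributions (O − E)²/E:
  (23 − 21.4375)²/21.4375 = 0.1139
  (31 − 29.3125)²/29.3125 = 0.0971
  (37 − 40.2500)²/40.2500 = 0.2624
  (17 − 11.7788)²/11.7788 = 2.3144
  (21 − 16.1058)²/16.1058 = 1.4872
  (12 − 22.1154)²/22.1154 = 4.6267
  (9 − 15.7837)²/15.7837 = 2.9156
  (15 − 21.5817)²/21.5817 = 2.0072
  (43 − 29.6346)²/29.6346 = 6.0279
χ² = 0.1139 + 0.0971 + 0.2624 + 2.3144 + 1.4872 + 4.6267 + 2.9156 + 2.0072 + 6.0279 = 19.852
df = (3−1)(3−1) = 4. Since 19.852 > 13.277, reject the null hypothesis of independence at α = 0.01.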